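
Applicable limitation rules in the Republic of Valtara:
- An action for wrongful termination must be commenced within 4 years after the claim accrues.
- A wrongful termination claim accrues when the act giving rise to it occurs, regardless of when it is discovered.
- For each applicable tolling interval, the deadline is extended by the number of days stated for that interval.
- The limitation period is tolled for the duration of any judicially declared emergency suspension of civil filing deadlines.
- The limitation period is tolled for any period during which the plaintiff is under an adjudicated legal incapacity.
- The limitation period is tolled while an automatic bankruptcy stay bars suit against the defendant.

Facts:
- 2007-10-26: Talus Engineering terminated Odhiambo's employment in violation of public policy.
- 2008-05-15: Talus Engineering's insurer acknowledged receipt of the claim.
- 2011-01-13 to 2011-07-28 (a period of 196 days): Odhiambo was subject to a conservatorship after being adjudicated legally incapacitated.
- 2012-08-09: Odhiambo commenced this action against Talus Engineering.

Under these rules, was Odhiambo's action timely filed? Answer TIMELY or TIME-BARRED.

TIME-BARRED

The claim accrued on 2007-10-26, the date of the act.
Adding the 4 years base period to 2007-10-26 gives a deadline of 2011-10-26, before any tolling.
Because the plaintiff's legal incapacity ran from 2011-01-13 to 2011-07-28, the deadline is extended by 196 days to 2012-05-09.
Nothing else in the chronology tolls or restarts the period.
Odhiambo filed on 2012-08-09, after the 2012-05-09 deadline, so the action is time-barred.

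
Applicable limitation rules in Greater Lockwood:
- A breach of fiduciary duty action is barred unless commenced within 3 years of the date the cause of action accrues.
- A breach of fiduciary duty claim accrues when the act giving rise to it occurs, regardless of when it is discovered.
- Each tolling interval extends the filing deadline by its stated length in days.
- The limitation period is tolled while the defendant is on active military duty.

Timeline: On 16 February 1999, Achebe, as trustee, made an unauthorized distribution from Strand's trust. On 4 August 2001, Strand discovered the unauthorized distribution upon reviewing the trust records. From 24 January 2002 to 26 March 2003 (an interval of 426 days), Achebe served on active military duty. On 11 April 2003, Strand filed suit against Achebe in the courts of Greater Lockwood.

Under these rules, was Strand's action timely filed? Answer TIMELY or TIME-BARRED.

The claim accrued on 16 February 1999, when the wrongful act occurred; under the stated occurrence rule the 4 August 2001 discovery does not delay accrual.
The untolled deadline — 3 years after 16 February 1999 — is 16 February 2002.
The period was tolled for 426 days by the defendant's active military service (24 January 2002 to 26 March 2003), pushing the deadline to 18 April 2003.
The 11 April 2003 filing precedes the 18 April 2003 deadline; the claim is timely.

TIMELY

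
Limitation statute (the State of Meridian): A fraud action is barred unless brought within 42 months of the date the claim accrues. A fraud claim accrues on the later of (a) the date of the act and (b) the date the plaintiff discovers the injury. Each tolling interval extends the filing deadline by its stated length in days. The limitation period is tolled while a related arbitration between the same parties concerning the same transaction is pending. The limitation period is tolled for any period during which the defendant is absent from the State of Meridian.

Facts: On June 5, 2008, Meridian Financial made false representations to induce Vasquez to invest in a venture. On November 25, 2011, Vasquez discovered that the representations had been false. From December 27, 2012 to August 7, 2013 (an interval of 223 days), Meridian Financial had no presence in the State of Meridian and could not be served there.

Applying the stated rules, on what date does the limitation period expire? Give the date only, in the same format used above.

Because discovery on November 25, 2011 post-dates the June 5, 2008 act, accrual under the later-of rule falls on November 25, 2011.
42 months from November 25, 2011 is May 25, 2015.
The defendant's absence from the jurisdiction from December 27, 2012 to August 7, 2013 tolled the period for 223 days, extending the deadline to January 3, 2016.

January 3, 2016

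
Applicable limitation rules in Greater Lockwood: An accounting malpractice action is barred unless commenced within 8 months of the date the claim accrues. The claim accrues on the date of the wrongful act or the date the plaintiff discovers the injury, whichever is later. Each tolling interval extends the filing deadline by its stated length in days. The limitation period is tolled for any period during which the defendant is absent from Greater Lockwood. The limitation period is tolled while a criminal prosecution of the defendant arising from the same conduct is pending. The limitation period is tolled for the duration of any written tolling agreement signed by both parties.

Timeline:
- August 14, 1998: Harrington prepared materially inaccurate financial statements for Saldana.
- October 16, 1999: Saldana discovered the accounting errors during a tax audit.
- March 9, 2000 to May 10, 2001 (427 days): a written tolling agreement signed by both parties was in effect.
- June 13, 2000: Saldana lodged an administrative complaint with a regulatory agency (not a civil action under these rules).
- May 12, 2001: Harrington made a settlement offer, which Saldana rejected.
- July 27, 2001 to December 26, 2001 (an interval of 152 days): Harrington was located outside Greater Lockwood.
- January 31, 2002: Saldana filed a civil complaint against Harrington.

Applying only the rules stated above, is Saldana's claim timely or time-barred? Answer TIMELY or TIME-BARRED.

The claim accrued on October 16, 1999 — the later of the August 14, 1998 act and the October 16, 1999 discovery.
Adding the 8 months base period to October 16, 1999 gives a deadline of June 16, 2000, before any tolling.
The period was tolled for 427 days by the written tolling agreement (March 9, 2000 to May 10, 2001), pushing the deadline to August 17, 2001.
The period was tolled for 152 days by the defendant's absence from the jurisdiction (July 27, 2001 to December 26, 2001), pushing the deadline to January 16, 2002.
Nothing else in the chronology tolls or restarts the period.
The January 31, 2002 filing falls after the January 16, 2002 deadline; the claim is time-barred.

TIME-BARRED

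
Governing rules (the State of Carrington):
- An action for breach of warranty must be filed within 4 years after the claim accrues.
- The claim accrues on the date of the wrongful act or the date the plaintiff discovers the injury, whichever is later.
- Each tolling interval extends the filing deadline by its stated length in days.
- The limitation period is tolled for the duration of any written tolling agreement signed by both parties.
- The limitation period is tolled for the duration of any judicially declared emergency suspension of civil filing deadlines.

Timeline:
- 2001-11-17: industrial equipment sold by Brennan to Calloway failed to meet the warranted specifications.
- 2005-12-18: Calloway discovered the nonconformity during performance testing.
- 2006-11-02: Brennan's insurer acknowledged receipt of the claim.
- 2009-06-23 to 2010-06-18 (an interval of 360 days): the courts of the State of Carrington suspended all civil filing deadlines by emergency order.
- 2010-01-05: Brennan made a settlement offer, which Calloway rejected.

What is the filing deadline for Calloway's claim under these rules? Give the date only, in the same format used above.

Because discovery on 2005-12-18 post-dates the 2001-11-17 act, accrual under the later-of rule falls on 2005-12-18.
Adding the 4 years base period to 2005-12-18 gives a deadline of 2009-12-18, before any tolling.
The emergency suspension of filing deadlines from 2009-06-23 to 2010-06-18 tolled the period for 360 days, extending the deadline to 2010-12-13.
None of the other events listed affects the running of the period under the stated rules.

2010-12-13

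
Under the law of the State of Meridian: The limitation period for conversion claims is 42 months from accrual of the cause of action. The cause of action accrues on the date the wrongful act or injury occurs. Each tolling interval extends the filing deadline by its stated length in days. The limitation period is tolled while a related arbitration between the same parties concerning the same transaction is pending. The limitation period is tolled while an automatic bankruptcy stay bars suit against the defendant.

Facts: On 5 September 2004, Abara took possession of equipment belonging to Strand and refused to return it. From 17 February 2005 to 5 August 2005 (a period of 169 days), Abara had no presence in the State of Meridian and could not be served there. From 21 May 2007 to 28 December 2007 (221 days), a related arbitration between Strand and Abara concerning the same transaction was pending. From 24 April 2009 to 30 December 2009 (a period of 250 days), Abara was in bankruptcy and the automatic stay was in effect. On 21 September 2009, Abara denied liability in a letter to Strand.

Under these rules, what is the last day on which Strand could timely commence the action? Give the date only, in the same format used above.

12 October 2008

The limitation period began to run on 5 September 2004.
Adding the 42 months base period to 5 September 2004 gives a deadline of 5 March 2008, before any tolling.
The pending related arbitration from 21 May 2007 to 28 December 2007 tolled the period for 221 days, extending the deadline to 12 October 2008.
The automatic bankruptcy stay starting 24 April 2009 came too late — the period had run on 12 October 2008 — and so does not extend the deadline.
No stated provision tolls the period for the defendant's absence, so the interval from 17 February 2005 to 5 August 2005 has no effect on the deadline.
The other events in the timeline have no effect on the limitation period under the stated rules.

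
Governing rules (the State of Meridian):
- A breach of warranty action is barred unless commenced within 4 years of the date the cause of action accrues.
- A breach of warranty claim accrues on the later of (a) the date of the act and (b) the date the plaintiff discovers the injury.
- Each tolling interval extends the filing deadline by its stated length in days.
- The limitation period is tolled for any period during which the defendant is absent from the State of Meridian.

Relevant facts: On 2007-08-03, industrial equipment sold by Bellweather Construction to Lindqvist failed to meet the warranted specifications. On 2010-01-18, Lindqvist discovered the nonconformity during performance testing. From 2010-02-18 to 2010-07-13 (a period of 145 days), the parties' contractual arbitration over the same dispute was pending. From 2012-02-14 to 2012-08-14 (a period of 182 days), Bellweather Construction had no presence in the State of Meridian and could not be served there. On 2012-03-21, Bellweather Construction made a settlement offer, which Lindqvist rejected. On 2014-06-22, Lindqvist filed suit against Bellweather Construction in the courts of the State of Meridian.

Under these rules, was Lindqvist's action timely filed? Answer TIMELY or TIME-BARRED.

Taking the later of the act (2007-08-03) and discovery (2010-01-18), the claim accrued on 2010-01-18.
4 years from 2010-01-18 is 2014-01-18.
Because the defendant's absence from the jurisdiction ran from 2012-02-14 to 2012-08-14, the deadline is extended by 182 days to 2014-07-19.
No stated provision tolls the period for a pending arbitration, so the interval from 2010-02-18 to 2010-07-13 has no effect on the deadline.
Nothing else in the chronology tolls or restarts the period.
The 2014-06-22 filing precedes the 2014-07-19 deadline; the claim is timely.

TIMELY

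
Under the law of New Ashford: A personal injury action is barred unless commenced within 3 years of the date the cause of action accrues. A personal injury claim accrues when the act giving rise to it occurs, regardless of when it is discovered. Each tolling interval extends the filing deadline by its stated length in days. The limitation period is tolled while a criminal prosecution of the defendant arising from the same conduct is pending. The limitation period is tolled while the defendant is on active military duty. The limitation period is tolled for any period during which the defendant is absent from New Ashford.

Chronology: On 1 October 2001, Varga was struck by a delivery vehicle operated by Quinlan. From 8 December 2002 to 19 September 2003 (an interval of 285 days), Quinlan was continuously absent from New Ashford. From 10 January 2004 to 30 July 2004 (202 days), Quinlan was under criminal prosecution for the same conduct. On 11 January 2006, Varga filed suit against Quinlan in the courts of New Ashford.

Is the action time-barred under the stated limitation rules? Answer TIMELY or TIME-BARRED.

TIMELY

The claim accrued on 1 October 2001, when the wrongful act occurred.
3 years from 1 October 2001 is 1 October 2004.
The period was tolled for 285 days by the defendant's absence from the jurisdiction (8 December 2002 to 19 September 2003), pushing the deadline to 13 July 2005.
The period was tolled for 202 days by the pending criminal prosecution (10 January 2004 to 30 July 2004), pushing the deadline to 31 January 2006.
Filing on 11 January 2006 beat the 31 January 2006 deadline — the action is timely.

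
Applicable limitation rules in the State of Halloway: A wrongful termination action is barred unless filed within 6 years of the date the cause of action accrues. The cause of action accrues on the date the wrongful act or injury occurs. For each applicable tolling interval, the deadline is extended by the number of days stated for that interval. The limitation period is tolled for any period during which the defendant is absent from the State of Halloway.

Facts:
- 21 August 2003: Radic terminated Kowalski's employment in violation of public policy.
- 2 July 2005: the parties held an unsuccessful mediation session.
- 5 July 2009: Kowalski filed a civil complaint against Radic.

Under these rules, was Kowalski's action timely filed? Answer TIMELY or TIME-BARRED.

TIMELY

The cause of action accrued on 21 August 2003, the date of the act.
Adding the 6 years base period to 21 August 2003 gives a deadline of 21 August 2009, before any tolling.
Nothing else in the chronology tolls or restarts the period.
Filing on 5 July 2009 beat the 21 August 2009 deadline — the action is timely.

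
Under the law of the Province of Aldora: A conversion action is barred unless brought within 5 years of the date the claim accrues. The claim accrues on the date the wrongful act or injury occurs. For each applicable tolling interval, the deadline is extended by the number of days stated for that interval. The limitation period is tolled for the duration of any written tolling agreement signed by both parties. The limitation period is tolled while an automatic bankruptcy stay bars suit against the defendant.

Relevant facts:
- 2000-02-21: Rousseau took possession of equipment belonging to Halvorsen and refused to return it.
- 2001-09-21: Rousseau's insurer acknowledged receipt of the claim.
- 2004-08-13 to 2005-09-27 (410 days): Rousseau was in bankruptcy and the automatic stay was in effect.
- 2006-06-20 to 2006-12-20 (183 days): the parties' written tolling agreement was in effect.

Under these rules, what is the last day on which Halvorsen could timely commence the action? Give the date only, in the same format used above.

2006-04-07

The claim accrued on 2000-02-21, when the wrongful act occurred.
The untolled deadline — 5 years after 2000-02-21 — is 2005-02-21.
The automatic bankruptcy stay from 2004-08-13 to 2005-09-27 tolled the period for 410 days, extending the deadline to 2006-04-07.
By the time the written tolling agreement began on 2006-06-20, the limitation period had already expired on 2006-04-07; that interval cannot revive it.
The other events in the timeline have no effect on the limitation period under the stated rules.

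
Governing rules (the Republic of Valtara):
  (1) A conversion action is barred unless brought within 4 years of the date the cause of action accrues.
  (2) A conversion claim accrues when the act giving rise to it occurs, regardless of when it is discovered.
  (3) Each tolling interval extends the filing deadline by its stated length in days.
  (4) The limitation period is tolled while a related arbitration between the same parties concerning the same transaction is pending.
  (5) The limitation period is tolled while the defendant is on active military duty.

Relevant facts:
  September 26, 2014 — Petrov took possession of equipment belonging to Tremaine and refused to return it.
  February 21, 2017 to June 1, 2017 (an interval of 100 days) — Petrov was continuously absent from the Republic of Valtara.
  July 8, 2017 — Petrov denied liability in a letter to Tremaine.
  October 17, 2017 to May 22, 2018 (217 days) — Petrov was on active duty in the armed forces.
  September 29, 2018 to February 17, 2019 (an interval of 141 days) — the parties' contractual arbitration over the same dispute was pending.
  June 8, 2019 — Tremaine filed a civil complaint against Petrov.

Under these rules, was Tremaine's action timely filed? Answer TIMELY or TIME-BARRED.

TIMELY

The limitation period began to run on September 26, 2014.
Adding the 4 years base period to September 26, 2014 gives a deadline of September 26, 2018, before any tolling.
Because the defendant's active military service ran from October 17, 2017 to May 22, 2018, the deadline is extended by 217 days to May 1, 2019.
The pending related arbitration from September 29, 2018 to February 17, 2019 tolled the period for 141 days, extending the deadline to September 19, 2019.
The defendant's absence from the jurisdiction from February 21, 2017 to June 1, 2017 does not toll the period, because no stated rule makes the defendant's absence a tolling event.
Nothing else in the chronology tolls or restarts the period.
Filing on June 8, 2019 beat the September 19, 2019 deadline — the action is timely.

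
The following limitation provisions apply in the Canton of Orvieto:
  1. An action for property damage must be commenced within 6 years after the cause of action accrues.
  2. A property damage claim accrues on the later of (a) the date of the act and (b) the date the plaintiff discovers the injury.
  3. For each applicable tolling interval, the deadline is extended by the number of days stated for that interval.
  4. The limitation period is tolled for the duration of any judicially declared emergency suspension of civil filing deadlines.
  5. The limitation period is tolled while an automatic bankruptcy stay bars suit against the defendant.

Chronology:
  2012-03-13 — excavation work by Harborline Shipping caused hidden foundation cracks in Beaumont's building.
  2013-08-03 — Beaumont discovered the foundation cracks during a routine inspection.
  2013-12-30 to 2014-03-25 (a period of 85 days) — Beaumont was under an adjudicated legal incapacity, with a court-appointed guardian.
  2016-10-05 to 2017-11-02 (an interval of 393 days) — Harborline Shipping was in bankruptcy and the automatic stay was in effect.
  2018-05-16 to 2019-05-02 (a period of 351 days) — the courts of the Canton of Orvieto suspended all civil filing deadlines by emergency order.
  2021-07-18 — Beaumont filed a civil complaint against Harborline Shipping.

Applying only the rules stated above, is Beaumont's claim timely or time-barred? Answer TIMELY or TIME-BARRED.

The claim accrued on 2013-08-03 — the later of the 2012-03-13 act and the 2013-08-03 discovery.
Adding the 6 years base period to 2013-08-03 gives a deadline of 2019-08-03, before any tolling.
The automatic bankruptcy stay from 2016-10-05 to 2017-11-02 tolled the period for 393 days, extending the deadline to 2020-08-30.
Because the emergency suspension of filing deadlines ran from 2018-05-16 to 2019-05-02, the deadline is extended by 351 days to 2021-08-16.
Although the plaintiff's incapacity ran from 2013-12-30 to 2014-03-25, the stated rules do not make that a tolling event, so it is disregarded.
The 2021-07-18 filing precedes the 2021-08-16 deadline; the claim is timely.

TIMELY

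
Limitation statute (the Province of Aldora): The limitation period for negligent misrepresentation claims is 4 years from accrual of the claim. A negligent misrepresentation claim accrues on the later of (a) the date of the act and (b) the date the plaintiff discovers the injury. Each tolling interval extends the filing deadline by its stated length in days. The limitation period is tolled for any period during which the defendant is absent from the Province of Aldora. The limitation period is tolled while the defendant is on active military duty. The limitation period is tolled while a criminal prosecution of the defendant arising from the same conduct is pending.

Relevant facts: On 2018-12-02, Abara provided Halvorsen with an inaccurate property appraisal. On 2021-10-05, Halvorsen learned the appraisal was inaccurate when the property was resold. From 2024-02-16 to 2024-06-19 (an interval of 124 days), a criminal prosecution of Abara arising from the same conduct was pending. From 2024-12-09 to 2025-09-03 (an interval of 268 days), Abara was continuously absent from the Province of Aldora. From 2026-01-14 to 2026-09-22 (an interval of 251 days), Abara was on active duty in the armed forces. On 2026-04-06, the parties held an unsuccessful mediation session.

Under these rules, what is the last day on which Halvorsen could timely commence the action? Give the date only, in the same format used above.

2027-07-10

Because discovery on 2021-10-05 post-dates the 2018-12-02 act, accrual under the later-of rule falls on 2021-10-05.
Adding the 4 years base period to 2021-10-05 gives a deadline of 2025-10-05, before any tolling.
Because the pending criminal prosecution ran from 2024-02-16 to 2024-06-19, the deadline is extended by 124 days to 2026-02-06.
The defendant's absence from the jurisdiction from 2024-12-09 to 2025-09-03 tolled the period for 268 days, extending the deadline to 2026-11-01.
Because the defendant's active military service ran from 2026-01-14 to 2026-09-22, the deadline is extended by 251 days to 2027-07-10.
Nothing else in the chronology tolls or restarts the period.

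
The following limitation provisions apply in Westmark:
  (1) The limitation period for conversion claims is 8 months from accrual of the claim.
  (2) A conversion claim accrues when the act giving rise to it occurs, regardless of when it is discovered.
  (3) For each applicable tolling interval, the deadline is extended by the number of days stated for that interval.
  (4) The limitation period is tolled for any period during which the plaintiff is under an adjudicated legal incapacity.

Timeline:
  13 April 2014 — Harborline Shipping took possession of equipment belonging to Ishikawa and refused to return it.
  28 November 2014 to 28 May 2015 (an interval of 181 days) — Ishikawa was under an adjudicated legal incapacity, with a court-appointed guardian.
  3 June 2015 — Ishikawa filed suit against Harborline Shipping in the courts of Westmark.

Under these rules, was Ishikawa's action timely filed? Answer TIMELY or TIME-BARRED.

The limitation period began to run on 13 April 2014.
The untolled deadline — 8 months after 13 April 2014 — is 13 December 2014.
The plaintiff's legal incapacity from 28 November 2014 to 28 May 2015 tolled the period for 181 days, extending the deadline to 12 June 2015.
Ishikawa filed on 3 June 2015, before the 12 June 2015 deadline, so the action is timely.

TIMELY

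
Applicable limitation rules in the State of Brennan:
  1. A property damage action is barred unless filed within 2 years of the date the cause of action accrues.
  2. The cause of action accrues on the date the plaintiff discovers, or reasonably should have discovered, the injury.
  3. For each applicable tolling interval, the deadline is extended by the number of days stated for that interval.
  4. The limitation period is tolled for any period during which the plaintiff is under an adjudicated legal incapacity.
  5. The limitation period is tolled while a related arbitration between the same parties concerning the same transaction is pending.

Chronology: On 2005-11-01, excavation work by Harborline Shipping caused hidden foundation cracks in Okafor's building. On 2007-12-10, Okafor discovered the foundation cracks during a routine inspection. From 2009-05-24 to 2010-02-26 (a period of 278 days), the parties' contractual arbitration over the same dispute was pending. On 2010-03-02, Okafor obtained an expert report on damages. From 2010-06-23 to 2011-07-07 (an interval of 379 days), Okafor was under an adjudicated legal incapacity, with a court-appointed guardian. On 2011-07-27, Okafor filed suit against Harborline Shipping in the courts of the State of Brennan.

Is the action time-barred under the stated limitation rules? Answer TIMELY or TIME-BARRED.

Accrual is tied to discovery, so the period began on 2007-12-10 rather than on 2005-11-01 when the act occurred.
Adding the 2 years base period to 2007-12-10 gives a deadline of 2009-12-10, before any tolling.
Because the pending related arbitration ran from 2009-05-24 to 2010-02-26, the deadline is extended by 278 days to 2010-09-14.
The period was tolled for 379 days by the plaintiff's legal incapacity (2010-06-23 to 2011-07-07), pushing the deadline to 2011-09-28.
The other events in the timeline have no effect on the limitation period under the stated rules.
Okafor filed on 2011-07-27, before the 2011-09-28 deadline, so the action is timely.

TIMELY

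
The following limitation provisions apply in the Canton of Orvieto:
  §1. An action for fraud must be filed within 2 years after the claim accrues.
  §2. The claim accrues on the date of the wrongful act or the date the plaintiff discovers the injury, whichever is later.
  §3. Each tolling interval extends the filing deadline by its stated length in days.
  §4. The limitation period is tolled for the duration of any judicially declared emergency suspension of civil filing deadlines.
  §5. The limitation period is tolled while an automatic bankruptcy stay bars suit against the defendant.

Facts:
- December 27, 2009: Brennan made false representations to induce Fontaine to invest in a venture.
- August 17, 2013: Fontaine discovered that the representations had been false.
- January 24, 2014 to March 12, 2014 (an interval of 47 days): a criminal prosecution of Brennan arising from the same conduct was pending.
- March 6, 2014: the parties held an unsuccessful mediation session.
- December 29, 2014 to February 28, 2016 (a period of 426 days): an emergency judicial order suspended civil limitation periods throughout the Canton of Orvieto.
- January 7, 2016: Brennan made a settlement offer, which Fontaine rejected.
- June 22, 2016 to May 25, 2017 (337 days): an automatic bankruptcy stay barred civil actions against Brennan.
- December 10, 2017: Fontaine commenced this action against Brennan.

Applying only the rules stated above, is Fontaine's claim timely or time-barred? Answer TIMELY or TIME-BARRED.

TIME-BARRED

Taking the later of the act (December 27, 2009) and discovery (August 17, 2013), the claim accrued on August 17, 2013.
The untolled deadline — 2 years after August 17, 2013 — is August 17, 2015.
The emergency suspension of filing deadlines from December 29, 2014 to February 28, 2016 tolled the period for 426 days, extending the deadline to October 16, 2016.
The automatic bankruptcy stay from June 22, 2016 to May 25, 2017 tolled the period for 337 days, extending the deadline to September 18, 2017.
Although a criminal prosecution ran from January 24, 2014 to March 12, 2014, the stated rules do not make that a tolling event, so it is disregarded.
Nothing else in the chronology tolls or restarts the period.
Filing on December 10, 2017 missed the September 18, 2017 deadline — the action is time-barred.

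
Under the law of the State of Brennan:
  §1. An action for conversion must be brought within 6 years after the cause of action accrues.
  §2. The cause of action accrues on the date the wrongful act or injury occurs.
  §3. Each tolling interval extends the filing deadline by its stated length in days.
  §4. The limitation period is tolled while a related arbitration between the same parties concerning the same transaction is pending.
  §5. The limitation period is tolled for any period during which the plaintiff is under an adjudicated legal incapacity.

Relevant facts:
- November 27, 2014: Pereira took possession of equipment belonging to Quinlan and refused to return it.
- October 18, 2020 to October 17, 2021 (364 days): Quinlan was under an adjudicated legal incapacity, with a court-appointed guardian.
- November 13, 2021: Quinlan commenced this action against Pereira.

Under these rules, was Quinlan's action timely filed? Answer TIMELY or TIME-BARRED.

TIMELY

The claim accrued on November 27, 2014, when the wrongful act occurred.
6 years from November 27, 2014 is November 27, 2020.
The period was tolled for 364 days by the plaintiff's legal incapacity (October 18, 2020 to October 17, 2021), pushing the deadline to November 26, 2021.
Filing on November 13, 2021 beat the November 26, 2021 deadline — the action is timely.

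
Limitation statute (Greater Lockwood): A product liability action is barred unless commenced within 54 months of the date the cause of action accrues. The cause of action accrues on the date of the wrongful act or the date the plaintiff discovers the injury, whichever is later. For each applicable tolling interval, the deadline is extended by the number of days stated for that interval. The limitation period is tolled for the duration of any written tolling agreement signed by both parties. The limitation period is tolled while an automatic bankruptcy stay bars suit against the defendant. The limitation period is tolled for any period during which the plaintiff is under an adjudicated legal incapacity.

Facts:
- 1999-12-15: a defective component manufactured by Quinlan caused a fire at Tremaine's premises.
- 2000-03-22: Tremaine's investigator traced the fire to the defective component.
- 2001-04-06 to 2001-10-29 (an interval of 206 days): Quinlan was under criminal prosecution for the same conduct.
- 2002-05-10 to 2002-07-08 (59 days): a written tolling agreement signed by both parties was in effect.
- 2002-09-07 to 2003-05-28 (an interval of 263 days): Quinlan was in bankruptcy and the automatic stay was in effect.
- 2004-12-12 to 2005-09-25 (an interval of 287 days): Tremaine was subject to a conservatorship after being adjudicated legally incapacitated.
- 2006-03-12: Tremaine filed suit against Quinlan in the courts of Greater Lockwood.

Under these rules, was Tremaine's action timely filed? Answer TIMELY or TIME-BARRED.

Taking the later of the act (1999-12-15) and discovery (2000-03-22), the claim accrued on 2000-03-22.
The untolled deadline — 54 months after 2000-03-22 — is 2004-09-22.
Because the written tolling agreement ran from 2002-05-10 to 2002-07-08, the deadline is extended by 59 days to 2004-11-20.
Because the automatic bankruptcy stay ran from 2002-09-07 to 2003-05-28, the deadline is extended by 263 days to 2005-08-10.
Because the plaintiff's legal incapacity ran from 2004-12-12 to 2005-09-25, the deadline is extended by 287 days to 2006-05-24.
The pending criminal prosecution from 2001-04-06 to 2001-10-29 does not toll the period, because no stated rule makes a criminal prosecution a tolling event.
Tremaine filed on 2006-03-12, before the 2006-05-24 deadline, so the action is timely.

TIMELY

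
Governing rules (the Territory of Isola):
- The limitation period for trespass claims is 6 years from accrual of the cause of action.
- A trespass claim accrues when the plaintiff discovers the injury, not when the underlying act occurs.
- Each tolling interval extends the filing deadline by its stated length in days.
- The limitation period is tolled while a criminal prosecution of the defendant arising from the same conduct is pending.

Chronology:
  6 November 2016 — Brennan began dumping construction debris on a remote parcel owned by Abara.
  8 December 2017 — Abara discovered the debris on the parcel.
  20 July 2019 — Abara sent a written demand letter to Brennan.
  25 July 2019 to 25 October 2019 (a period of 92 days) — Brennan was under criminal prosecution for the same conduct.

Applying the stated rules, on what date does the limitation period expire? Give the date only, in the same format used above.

9 March 2024

Accrual is tied to discovery, so the period began on 8 December 2017 rather than on 6 November 2016 when the act occurred.
6 years from 8 December 2017 is 8 December 2023.
Because the pending criminal prosecution ran from 25 July 2019 to 25 October 2019, the deadline is extended by 92 days to 9 March 2024.
Nothing else in the chronology tolls or restarts the period.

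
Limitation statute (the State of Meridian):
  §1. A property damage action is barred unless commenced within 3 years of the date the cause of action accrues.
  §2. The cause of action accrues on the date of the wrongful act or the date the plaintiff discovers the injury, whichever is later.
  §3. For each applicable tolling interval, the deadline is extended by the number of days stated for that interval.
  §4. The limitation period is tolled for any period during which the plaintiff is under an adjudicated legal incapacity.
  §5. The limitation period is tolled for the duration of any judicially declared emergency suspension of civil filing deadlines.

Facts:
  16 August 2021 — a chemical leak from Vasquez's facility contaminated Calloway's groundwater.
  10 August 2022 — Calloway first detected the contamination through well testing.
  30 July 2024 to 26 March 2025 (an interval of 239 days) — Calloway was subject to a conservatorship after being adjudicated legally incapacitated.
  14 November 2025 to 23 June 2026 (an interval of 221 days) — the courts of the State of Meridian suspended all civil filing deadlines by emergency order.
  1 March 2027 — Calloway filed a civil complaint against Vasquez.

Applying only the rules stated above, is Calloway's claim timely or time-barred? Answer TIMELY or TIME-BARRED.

TIME-BARRED

The claim accrued on 10 August 2022 — the later of the 16 August 2021 act and the 10 August 2022 discovery.
Adding the 3 years base period to 10 August 2022 gives a deadline of 10 August 2025, before any tolling.
The plaintiff's legal incapacity from 30 July 2024 to 26 March 2025 tolled the period for 239 days, extending the deadline to 6 April 2026.
The period was tolled for 221 days by the emergency suspension of filing deadlines (14 November 2025 to 23 June 2026), pushing the deadline to 13 November 2026.
The 1 March 2027 filing falls after the 13 November 2026 deadline; the claim is time-barred.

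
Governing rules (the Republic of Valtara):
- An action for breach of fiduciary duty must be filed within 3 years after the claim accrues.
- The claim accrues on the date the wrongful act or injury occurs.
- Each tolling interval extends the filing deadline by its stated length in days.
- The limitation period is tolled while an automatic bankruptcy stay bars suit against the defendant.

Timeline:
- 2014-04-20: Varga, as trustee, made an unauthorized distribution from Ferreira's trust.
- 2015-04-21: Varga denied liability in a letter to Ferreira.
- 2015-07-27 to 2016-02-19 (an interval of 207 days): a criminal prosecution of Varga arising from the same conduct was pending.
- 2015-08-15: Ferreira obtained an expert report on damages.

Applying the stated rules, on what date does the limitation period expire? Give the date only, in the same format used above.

2017-04-20

The claim accrued on 2014-04-20, when the wrongful act occurred.
The untolled deadline — 3 years after 2014-04-20 — is 2017-04-20.
No stated provision tolls the period for a criminal prosecution, so the interval from 2015-07-27 to 2016-02-19 has no effect on the deadline.
None of the other events listed affects the running of the period under the stated rules.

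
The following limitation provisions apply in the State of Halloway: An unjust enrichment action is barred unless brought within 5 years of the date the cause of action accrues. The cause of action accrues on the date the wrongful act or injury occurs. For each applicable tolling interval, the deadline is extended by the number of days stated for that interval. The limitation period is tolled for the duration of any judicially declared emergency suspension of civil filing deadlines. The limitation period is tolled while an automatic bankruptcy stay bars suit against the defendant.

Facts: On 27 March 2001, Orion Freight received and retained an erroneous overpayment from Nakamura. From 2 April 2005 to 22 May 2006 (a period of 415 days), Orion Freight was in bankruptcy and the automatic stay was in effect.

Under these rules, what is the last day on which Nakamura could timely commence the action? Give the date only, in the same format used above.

16 May 2007

The limitation period began to run on 27 March 2001.
The untolled deadline — 5 years after 27 March 2001 — is 27 March 2006.
The period was tolled for 415 days by the automatic bankruptcy stay (2 April 2005 to 22 May 2006), pushing the deadline to 16 May 2007.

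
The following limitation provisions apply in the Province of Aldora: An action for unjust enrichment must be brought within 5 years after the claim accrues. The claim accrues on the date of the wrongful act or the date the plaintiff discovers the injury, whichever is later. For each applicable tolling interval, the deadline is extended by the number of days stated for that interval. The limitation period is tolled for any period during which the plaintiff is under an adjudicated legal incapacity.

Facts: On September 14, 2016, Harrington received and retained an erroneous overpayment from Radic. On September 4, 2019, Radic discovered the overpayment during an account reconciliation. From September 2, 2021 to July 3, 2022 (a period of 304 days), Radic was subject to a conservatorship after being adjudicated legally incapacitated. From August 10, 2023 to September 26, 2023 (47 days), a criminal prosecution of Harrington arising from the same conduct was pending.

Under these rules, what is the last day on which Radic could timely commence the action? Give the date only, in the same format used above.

Taking the later of the act (September 14, 2016) and discovery (September 4, 2019), the claim accrued on September 4, 2019.
The untolled deadline — 5 years after September 4, 2019 — is September 4, 2024.
The period was tolled for 304 days by the plaintiff's legal incapacity (September 2, 2021 to July 3, 2022), pushing the deadline to July 5, 2025.
No stated provision tolls the period for a criminal prosecution, so the interval from August 10, 2023 to September 26, 2023 has no effect on the deadline.

July 5, 2025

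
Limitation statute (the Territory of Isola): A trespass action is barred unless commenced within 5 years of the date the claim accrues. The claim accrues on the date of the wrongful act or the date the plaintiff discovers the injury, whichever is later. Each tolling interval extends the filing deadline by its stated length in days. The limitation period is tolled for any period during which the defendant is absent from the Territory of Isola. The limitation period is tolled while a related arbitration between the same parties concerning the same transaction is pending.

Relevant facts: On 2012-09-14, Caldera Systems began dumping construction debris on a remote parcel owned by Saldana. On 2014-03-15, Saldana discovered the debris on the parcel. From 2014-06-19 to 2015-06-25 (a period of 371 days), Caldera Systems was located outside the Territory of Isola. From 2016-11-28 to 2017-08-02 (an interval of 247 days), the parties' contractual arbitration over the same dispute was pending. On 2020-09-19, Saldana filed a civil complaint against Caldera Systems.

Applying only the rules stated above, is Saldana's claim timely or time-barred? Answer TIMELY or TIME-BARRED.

Because discovery on 2014-03-15 post-dates the 2012-09-14 act, accrual under the later-of rule falls on 2014-03-15.
Adding the 5 years base period to 2014-03-15 gives a deadline of 2019-03-15, before any tolling.
Because the defendant's absence from the jurisdiction ran from 2014-06-19 to 2015-06-25, the deadline is extended by 371 days to 2020-03-20.
Because the pending related arbitration ran from 2016-11-28 to 2017-08-02, the deadline is extended by 247 days to 2020-11-22.
Saldana filed on 2020-09-19, before the 2020-11-22 deadline, so the action is timely.

TIMELY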